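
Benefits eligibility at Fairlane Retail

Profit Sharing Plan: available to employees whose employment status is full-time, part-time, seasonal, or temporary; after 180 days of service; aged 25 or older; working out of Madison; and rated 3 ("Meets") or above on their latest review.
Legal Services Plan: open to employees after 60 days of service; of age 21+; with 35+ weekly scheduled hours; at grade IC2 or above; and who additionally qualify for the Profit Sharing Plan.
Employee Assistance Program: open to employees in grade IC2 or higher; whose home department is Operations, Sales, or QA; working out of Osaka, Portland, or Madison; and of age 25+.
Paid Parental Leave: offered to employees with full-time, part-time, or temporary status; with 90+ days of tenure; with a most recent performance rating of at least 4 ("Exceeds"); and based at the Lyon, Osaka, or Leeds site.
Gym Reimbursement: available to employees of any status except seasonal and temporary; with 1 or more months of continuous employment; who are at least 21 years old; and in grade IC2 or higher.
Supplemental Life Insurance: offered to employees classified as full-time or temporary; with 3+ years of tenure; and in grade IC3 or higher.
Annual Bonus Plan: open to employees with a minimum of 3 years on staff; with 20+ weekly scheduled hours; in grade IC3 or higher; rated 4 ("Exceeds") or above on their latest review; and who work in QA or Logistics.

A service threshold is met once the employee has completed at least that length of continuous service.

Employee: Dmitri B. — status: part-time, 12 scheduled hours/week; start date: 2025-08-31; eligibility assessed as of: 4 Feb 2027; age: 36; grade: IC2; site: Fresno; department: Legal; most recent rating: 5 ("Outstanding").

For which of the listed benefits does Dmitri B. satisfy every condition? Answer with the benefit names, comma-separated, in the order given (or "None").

Service from 2025-08-31 to 4 Feb 2027: 522 days.
Profit Sharing Plan — status part-time ✓; service 522 days ≥ 180 days ✓; age 36 ≥ 25 ✓; site Fresno ✗ (not Madison) → not eligible.
Legal Services Plan — service 522 days ≥ 60 days ✓; age 36 ≥ 21 ✓; 12 hrs/wk < 35 ✗ → not eligible.
Employee Assistance Program — grade IC2 ≥ IC2 ✓; dept Legal ✗ → not eligible.
Paid Parental Leave — status part-time ✓; service 522 days ≥ 90 days ✓; rating 5 ≥ 4 ✓; site Fresno ✗ (not Lyon, Osaka, or Leeds) → not eligible.
Gym Reimbursement — status part-time ✓ (not excluded); service 522 days ≥ 1 month (≈30 days) ✓; age 36 ≥ 21 ✓; grade IC2 ≥ IC2 ✓ → eligible.
Supplemental Life Insurance — status part-time ✗ (requires full-time or temporary) → not eligible.
Annual Bonus Plan — service 522 days < 3 years (≈1095 days) ✗ → not eligible.

Gym Reimbursement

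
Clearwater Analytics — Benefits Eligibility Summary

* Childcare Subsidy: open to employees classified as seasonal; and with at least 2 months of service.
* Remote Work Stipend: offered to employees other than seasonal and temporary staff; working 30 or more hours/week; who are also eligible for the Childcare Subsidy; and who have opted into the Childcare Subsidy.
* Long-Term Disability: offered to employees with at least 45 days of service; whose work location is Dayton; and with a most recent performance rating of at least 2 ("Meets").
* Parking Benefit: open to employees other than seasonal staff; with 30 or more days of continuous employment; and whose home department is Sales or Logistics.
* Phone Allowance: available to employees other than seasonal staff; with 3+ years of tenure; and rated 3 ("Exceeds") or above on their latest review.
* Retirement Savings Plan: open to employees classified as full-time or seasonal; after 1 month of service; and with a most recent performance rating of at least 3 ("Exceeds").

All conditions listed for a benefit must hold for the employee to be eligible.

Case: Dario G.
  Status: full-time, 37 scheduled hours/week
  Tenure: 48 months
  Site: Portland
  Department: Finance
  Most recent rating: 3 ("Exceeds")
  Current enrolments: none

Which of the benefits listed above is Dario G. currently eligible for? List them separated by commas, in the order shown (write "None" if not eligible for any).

Phone Allowance, Retirement Savings Plan

Childcare Subsidy — status full-time ✗ (requires seasonal) → not eligible.
Remote Work Stipend — status full-time ✓ (not excluded); 37 hrs/wk ≥ 30 ✓; not eligible for Childcare Subsidy ✗ → not eligible.
Long-Term Disability — service 48 months ≥ 45 days ✓; site Portland ✗ (not Dayton) → not eligible.
Parking Benefit — status full-time ✓ (not excluded); service 48 months ≥ 30 days ✓; dept Finance ✗ → not eligible.
Phone Allowance — status full-time ✓ (not excluded); service 48 months ≥ 3 years (≈1095 days) ✓; rating 3 ≥ 3 ✓ → eligible.
Retirement Savings Plan — status full-time ✓; service 48 months ≥ 1 month ✓; rating 3 ≥ 3 ✓ → eligible.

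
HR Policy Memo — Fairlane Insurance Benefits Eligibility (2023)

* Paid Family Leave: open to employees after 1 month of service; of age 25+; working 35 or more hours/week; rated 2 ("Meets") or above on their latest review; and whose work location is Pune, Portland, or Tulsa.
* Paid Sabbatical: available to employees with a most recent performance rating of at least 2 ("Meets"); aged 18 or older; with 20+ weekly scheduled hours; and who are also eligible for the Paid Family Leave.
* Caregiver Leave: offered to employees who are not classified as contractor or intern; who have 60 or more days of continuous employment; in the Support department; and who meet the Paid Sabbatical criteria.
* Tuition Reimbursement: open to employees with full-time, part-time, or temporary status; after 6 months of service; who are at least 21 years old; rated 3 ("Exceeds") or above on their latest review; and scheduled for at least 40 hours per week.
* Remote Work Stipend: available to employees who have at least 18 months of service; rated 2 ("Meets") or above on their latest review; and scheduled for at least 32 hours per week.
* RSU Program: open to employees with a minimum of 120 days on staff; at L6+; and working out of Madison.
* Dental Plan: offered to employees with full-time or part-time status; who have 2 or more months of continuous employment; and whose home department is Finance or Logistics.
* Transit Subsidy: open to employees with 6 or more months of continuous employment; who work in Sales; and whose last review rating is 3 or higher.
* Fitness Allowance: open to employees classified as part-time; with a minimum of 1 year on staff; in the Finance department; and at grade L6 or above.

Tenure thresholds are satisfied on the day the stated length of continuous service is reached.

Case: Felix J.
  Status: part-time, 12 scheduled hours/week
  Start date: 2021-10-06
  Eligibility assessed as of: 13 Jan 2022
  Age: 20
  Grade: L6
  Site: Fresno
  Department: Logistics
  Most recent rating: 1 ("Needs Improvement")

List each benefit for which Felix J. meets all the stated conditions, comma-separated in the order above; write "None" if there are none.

Dental Plan

Service from 2021-10-06 to 13 Jan 2022: 99 days.
Paid Family Leave — service 99 days ≥ 1 month (≈30 days) ✓; age 20 < 25 ✗ → not eligible.
Paid Sabbatical — rating 1 < 2 ✗ → not eligible.
Caregiver Leave — status part-time ✓ (not excluded); service 99 days ≥ 60 days ✓; dept Logistics ✗ → not eligible.
Tuition Reimbursement — status part-time ✓; service 99 days < 6 months (≈180 days) ✗ → not eligible.
Remote Work Stipend — service 99 days < 18 months (≈540 days) ✗ → not eligible.
RSU Program — service 99 days < 120 days ✗ → not eligible.
Dental Plan — status part-time ✓; service 99 days ≥ 2 months (≈60 days) ✓; dept Logistics ✓ → eligible.
Transit Subsidy — service 99 days < 6 months (≈180 days) ✗ → not eligible.
Fitness Allowance — status part-time ✓; service 99 days < 1 year (≈365 days) ✗ → not eligible.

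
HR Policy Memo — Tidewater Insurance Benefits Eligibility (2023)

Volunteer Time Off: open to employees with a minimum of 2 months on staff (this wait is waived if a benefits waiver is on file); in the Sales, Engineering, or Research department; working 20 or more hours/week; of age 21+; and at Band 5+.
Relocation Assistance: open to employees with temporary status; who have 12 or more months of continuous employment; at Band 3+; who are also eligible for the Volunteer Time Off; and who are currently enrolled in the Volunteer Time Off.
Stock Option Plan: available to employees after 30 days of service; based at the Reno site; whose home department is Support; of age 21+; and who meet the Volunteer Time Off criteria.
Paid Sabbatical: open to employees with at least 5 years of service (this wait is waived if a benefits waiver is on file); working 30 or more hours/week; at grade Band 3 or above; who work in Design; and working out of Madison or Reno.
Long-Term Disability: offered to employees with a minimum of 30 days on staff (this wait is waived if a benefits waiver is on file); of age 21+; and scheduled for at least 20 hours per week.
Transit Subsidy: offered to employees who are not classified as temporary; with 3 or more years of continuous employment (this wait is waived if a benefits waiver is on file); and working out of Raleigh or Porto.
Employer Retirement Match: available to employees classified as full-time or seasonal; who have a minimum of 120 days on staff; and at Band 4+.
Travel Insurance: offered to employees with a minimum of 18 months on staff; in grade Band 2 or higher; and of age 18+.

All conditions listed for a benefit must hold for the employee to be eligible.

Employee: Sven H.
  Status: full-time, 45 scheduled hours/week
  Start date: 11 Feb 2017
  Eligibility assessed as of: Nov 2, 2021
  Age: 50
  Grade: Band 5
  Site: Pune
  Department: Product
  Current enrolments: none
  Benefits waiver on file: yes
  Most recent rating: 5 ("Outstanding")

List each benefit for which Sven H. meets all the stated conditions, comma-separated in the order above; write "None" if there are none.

Long-Term Disability, Employer Retirement Match, Travel Insurance

Service from 11 Feb 2017 to Nov 2, 2021: 1725 days.
Volunteer Time Off — benefits waiver on file ✓; dept Product ✗ → not eligible.
Relocation Assistance — status full-time ✗ (requires temporary) → not eligible.
Stock Option Plan — service 1725 days ≥ 30 days ✓; site Pune ✗ (not Reno) → not eligible.
Paid Sabbatical — benefits waiver on file ✓; 45 hrs/wk ≥ 30 ✓; grade Band 5 ≥ Band 3 ✓; dept Product ✗ → not eligible.
Long-Term Disability — benefits waiver on file ✓; age 50 ≥ 21 ✓; 45 hrs/wk ≥ 20 ✓ → eligible.
Transit Subsidy — status full-time ✓ (not excluded); benefits waiver on file ✓; site Pune ✗ (not Raleigh or Porto) → not eligible.
Employer Retirement Match — status full-time ✓; service 1725 days ≥ 120 days ✓; grade Band 5 ≥ Band 4 ✓ → eligible.
Travel Insurance — service 1725 days ≥ 18 months (≈540 days) ✓; grade Band 5 ≥ Band 2 ✓; age 50 ≥ 18 ✓ → eligible.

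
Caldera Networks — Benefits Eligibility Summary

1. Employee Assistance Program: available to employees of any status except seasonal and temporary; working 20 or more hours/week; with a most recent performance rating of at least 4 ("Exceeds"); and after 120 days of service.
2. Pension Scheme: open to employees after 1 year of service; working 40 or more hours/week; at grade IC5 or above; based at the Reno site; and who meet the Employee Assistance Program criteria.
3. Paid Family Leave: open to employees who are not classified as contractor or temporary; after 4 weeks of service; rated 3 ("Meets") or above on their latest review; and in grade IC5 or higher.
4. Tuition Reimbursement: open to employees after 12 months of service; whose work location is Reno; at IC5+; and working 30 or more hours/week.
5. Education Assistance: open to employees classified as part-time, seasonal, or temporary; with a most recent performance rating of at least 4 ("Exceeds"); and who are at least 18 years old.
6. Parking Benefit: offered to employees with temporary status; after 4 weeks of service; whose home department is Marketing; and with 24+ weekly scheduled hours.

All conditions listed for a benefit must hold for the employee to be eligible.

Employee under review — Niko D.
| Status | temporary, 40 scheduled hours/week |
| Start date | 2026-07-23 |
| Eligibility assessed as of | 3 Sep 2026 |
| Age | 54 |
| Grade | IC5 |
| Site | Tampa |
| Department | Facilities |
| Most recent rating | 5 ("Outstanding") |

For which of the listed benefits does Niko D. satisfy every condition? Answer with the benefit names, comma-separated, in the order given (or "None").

Service from 2026-07-23 to 3 Sep 2026: 42 days.
Employee Assistance Program — status temporary ✗ (excluded) → not eligible.
Pension Scheme — service 42 days < 1 year (≈365 days) ✗ → not eligible.
Paid Family Leave — status temporary ✗ (excluded) → not eligible.
Tuition Reimbursement — service 42 days < 12 months (≈360 days) ✗ → not eligible.
Education Assistance — status temporary ✓; rating 5 ≥ 4 ✓; age 54 ≥ 18 ✓ → eligible.
Parking Benefit — status temporary ✓; service 42 days ≥ 4 weeks (≈28 days) ✓; dept Facilities ✗ → not eligible.

Education Assistance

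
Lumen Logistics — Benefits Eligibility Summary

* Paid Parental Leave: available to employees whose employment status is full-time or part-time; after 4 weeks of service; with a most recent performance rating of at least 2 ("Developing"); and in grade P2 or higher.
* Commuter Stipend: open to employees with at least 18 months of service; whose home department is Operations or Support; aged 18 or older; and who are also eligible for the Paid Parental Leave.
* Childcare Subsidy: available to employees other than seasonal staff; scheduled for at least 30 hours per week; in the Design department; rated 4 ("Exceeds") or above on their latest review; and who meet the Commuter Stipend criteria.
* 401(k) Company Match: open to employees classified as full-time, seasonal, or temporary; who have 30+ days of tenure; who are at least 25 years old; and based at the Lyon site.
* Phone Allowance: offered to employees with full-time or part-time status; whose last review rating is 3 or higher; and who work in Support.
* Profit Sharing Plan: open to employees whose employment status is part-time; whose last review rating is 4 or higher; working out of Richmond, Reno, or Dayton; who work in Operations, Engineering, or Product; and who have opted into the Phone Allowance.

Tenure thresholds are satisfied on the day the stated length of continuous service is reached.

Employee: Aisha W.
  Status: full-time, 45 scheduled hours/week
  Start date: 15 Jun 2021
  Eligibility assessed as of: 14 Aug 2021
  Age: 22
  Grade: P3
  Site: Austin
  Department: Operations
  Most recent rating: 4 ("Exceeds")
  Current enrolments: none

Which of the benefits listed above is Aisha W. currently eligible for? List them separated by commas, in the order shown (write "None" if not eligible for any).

Service from 15 Jun 2021 to 14 Aug 2021: 60 days.
Paid Parental Leave — status full-time ✓; service 60 days ≥ 4 weeks (≈28 days) ✓; rating 4 ≥ 2 ✓; grade P3 ≥ P2 ✓ → eligible.
Commuter Stipend — service 60 days < 18 months (≈540 days) ✗ → not eligible.
Childcare Subsidy — status full-time ✓ (not excluded); 45 hrs/wk ≥ 30 ✓; dept Operations ✗ → not eligible.
401(k) Company Match — status full-time ✓; service 60 days ≥ 30 days ✓; age 22 < 25 ✗ → not eligible.
Phone Allowance — status full-time ✓; rating 4 ≥ 3 ✓; dept Operations ✗ → not eligible.
Profit Sharing Plan — status full-time ✗ (requires part-time) → not eligible.

Paid Parental Leave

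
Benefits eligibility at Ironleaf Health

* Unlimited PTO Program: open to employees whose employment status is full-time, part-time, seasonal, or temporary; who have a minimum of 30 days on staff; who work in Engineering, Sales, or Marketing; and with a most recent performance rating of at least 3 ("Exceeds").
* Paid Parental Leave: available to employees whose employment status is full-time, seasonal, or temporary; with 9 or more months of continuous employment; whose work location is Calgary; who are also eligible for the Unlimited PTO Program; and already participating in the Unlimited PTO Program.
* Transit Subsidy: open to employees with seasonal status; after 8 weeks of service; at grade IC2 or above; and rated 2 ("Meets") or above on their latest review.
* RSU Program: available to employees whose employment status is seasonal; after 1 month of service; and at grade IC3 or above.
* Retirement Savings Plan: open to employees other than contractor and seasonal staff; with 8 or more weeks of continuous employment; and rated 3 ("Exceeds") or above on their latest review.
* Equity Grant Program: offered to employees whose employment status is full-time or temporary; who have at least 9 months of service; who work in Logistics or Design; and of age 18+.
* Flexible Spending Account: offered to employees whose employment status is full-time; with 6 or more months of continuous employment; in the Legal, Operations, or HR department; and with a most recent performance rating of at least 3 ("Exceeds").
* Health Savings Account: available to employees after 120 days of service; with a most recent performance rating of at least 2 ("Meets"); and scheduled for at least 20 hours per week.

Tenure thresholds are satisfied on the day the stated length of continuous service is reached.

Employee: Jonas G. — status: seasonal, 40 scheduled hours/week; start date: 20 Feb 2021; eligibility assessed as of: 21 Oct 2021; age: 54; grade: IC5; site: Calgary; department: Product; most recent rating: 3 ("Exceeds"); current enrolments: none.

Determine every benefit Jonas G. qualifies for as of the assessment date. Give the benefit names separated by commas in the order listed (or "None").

Transit Subsidy, RSU Program, Health Savings Account

Service from 20 Feb 2021 to 21 Oct 2021: 243 days.
Unlimited PTO Program — status seasonal ✓; service 243 days ≥ 30 days ✓; dept Product ✗ → not eligible.
Paid Parental Leave — status seasonal ✓; service 243 days < 9 months (≈270 days) ✗ → not eligible.
Transit Subsidy — status seasonal ✓; service 243 days ≥ 8 weeks (≈56 days) ✓; grade IC5 ≥ IC2 ✓; rating 3 ≥ 2 ✓ → eligible.
RSU Program — status seasonal ✓; service 243 days ≥ 1 month (≈30 days) ✓; grade IC5 ≥ IC3 ✓ → eligible.
Retirement Savings Plan — status seasonal ✗ (excluded) → not eligible.
Equity Grant Program — status seasonal ✗ (requires full-time or temporary) → not eligible.
Flexible Spending Account — status seasonal ✗ (requires full-time) → not eligible.
Health Savings Account — service 243 days ≥ 120 days ✓; rating 3 ≥ 2 ✓; 40 hrs/wk ≥ 20 ✓ → eligible.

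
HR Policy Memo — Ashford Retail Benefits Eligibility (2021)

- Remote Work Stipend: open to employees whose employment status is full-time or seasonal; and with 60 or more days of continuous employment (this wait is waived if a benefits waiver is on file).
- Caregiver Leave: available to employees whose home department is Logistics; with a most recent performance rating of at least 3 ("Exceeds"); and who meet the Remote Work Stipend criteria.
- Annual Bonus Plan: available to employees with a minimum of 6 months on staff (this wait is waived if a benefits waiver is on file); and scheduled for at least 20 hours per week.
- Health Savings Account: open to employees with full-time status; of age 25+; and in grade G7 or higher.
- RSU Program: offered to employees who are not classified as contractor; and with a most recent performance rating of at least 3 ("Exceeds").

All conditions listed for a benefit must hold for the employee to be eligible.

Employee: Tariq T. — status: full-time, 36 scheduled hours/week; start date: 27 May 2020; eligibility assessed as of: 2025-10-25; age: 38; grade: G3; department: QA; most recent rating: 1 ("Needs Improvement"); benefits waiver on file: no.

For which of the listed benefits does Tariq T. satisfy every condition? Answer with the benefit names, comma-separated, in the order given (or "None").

Service from 27 May 2020 to 2025-10-25: 1977 days.
Remote Work Stipend — status full-time ✓; no waiver, service 1977 days ≥ 60 days ✓ → eligible.
Caregiver Leave — dept QA ✗ → not eligible.
Annual Bonus Plan — no waiver, service 1977 days ≥ 6 months (≈180 days) ✓; 36 hrs/wk ≥ 20 ✓ → eligible.
Health Savings Account — status full-time ✓; age 38 ≥ 25 ✓; grade G3 < G7 ✗ → not eligible.
RSU Program — status full-time ✓ (not excluded); rating 1 < 3 ✗ → not eligible.

Remote Work Stipend, Annual Bonus Plan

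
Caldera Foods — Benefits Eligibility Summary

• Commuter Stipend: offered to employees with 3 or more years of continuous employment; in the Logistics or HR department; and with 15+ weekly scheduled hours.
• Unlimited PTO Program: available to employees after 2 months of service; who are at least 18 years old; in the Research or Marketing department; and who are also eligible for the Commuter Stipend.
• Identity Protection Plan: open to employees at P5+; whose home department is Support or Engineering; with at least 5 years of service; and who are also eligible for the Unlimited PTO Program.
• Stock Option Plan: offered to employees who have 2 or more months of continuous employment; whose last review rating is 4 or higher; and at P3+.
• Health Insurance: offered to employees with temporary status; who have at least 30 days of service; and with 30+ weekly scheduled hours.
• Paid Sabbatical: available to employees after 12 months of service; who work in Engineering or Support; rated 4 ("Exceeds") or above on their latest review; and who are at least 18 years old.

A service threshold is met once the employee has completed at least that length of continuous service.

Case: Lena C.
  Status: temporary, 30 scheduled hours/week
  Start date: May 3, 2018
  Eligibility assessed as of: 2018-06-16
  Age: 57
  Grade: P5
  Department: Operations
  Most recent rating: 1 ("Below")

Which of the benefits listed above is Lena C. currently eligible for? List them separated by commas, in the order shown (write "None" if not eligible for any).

Health Insurance

Service from May 3, 2018 to 2018-06-16: 44 days.
Commuter Stipend — service 44 days < 3 years (≈1095 days) ✗ → not eligible.
Unlimited PTO Program — service 44 days < 2 months (≈60 days) ✗ → not eligible.
Identity Protection Plan — grade P5 ≥ P5 ✓; dept Operations ✗ → not eligible.
Stock Option Plan — service 44 days < 2 months (≈60 days) ✗ → not eligible.
Health Insurance — status temporary ✓; service 44 days ≥ 30 days ✓; 30 hrs/wk ≥ 30 ✓ → eligible.
Paid Sabbatical — service 44 days < 12 months (≈360 days) ✗ → not eligible.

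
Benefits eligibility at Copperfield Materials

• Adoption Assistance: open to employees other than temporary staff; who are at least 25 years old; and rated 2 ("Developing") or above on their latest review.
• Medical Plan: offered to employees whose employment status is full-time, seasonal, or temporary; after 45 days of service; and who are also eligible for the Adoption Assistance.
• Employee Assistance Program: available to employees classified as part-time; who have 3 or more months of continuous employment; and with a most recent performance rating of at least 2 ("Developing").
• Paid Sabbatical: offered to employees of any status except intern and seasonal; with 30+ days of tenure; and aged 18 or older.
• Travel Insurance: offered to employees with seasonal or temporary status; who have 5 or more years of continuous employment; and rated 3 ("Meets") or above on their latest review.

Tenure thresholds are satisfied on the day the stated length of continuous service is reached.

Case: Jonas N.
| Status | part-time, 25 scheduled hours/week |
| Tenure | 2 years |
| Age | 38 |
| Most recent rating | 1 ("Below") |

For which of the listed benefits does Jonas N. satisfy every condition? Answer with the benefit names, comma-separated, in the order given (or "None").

Adoption Assistance — status part-time ✓ (not excluded); age 38 ≥ 25 ✓; rating 1 < 2 ✗ → not eligible.
Medical Plan — status part-time ✗ (requires full-time, seasonal, or temporary) → not eligible.
Employee Assistance Program — status part-time ✓; service 2 years ≥ 3 months (≈90 days) ✓; rating 1 < 2 ✗ → not eligible.
Paid Sabbatical — status part-time ✓ (not excluded); service 2 years ≥ 30 days ✓; age 38 ≥ 18 ✓ → eligible.
Travel Insurance — status part-time ✗ (requires seasonal or temporary) → not eligible.

Paid Sabbatical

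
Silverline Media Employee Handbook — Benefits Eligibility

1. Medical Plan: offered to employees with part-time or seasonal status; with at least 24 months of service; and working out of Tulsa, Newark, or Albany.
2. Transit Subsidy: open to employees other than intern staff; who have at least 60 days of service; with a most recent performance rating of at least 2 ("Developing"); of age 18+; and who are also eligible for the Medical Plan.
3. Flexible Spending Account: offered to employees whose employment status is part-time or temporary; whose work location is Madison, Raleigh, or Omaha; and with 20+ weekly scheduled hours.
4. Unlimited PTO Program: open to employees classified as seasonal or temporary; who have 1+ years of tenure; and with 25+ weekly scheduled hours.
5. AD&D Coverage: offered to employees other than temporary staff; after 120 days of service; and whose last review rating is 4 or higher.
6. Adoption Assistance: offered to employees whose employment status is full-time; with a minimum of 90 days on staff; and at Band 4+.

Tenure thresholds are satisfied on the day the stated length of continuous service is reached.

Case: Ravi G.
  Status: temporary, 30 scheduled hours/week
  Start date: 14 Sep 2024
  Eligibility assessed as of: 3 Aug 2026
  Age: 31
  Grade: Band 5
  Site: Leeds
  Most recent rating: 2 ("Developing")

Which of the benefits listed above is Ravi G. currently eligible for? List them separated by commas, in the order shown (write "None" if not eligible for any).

Unlimited PTO Program

Service from 14 Sep 2024 to 3 Aug 2026: 688 days.
Medical Plan — status temporary ✗ (requires part-time or seasonal) → not eligible.
Transit Subsidy — status temporary ✓ (not excluded); service 688 days ≥ 60 days ✓; rating 2 ≥ 2 ✓; age 31 ≥ 18 ✓; not eligible for Medical Plan ✗ → not eligible.
Flexible Spending Account — status temporary ✓; site Leeds ✗ (not Madison, Raleigh, or Omaha) → not eligible.
Unlimited PTO Program — status temporary ✓; service 688 days ≥ 1 year (≈365 days) ✓; 30 hrs/wk ≥ 25 ✓ → eligible.
AD&D Coverage — status temporary ✗ (excluded) → not eligible.
Adoption Assistance — status temporary ✗ (requires full-time) → not eligible.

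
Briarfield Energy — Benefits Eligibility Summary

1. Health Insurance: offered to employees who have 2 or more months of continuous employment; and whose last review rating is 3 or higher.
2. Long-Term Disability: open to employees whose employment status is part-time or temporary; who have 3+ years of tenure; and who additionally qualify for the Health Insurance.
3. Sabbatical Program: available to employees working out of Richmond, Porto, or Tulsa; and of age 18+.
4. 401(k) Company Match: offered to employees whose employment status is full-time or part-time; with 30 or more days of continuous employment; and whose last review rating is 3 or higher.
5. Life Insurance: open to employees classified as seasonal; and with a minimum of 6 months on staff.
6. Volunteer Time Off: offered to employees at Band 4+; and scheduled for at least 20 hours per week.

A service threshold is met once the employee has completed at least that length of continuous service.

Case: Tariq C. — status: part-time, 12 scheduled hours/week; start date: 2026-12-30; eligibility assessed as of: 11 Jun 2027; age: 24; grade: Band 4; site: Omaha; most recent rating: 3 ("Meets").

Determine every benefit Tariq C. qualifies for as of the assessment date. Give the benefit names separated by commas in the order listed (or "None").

Service from 2026-12-30 to 11 Jun 2027: 163 days.
Health Insurance — service 163 days ≥ 2 months (≈60 days) ✓; rating 3 ≥ 3 ✓ → eligible.
Long-Term Disability — status part-time ✓; service 163 days < 3 years (≈1095 days) ✗ → not eligible.
Sabbatical Program — site Omaha ✗ (not Richmond, Porto, or Tulsa) → not eligible.
401(k) Company Match — status part-time ✓; service 163 days ≥ 30 days ✓; rating 3 ≥ 3 ✓ → eligible.
Life Insurance — status part-time ✗ (requires seasonal) → not eligible.
Volunteer Time Off — grade Band 4 ≥ Band 4 ✓; 12 hrs/wk < 20 ✗ → not eligible.

Health Insurance, 401(k) Company Match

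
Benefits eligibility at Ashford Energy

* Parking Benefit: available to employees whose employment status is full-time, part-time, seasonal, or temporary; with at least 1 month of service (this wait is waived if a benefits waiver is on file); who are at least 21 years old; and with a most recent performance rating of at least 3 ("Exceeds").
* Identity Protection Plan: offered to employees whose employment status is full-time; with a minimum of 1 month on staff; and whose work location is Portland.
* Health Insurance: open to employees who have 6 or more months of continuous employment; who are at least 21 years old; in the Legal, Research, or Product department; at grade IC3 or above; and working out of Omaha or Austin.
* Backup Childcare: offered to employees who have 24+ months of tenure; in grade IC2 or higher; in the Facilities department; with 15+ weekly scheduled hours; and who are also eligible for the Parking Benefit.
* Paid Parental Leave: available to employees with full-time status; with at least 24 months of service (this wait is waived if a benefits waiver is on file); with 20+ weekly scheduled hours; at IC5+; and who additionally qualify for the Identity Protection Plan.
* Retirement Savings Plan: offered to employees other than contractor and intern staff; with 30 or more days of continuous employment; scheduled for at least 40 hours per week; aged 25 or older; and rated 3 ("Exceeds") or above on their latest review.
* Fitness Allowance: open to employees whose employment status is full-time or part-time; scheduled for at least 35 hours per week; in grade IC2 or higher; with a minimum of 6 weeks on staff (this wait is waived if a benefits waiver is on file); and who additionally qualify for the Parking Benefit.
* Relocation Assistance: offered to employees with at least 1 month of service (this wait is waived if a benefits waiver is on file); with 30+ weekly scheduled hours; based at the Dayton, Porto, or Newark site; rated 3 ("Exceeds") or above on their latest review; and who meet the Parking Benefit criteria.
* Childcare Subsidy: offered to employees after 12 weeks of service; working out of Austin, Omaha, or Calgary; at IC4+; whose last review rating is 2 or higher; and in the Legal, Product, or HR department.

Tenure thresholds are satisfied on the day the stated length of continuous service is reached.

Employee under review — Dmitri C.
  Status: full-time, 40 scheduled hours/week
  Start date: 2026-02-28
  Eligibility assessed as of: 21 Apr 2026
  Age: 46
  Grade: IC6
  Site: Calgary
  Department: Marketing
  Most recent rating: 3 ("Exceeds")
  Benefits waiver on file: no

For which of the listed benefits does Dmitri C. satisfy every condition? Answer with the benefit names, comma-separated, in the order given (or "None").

Parking Benefit, Retirement Savings Plan, Fitness Allowance

Service from 2026-02-28 to 21 Apr 2026: 52 days.
Parking Benefit — status full-time ✓; no waiver, service 52 days ≥ 1 month (≈30 days) ✓; age 46 ≥ 21 ✓; rating 3 ≥ 3 ✓ → eligible.
Identity Protection Plan — status full-time ✓; service 52 days ≥ 1 month (≈30 days) ✓; site Calgary ✗ (not Portland) → not eligible.
Health Insurance — service 52 days < 6 months (≈180 days) ✗ → not eligible.
Backup Childcare — service 52 days < 24 months (≈720 days) ✗ → not eligible.
Paid Parental Leave — status full-time ✓; no waiver, service 52 days < 24 months (≈720 days) ✗ → not eligible.
Retirement Savings Plan — status full-time ✓ (not excluded); service 52 days ≥ 30 days ✓; 40 hrs/wk ≥ 40 ✓; age 46 ≥ 25 ✓; rating 3 ≥ 3 ✓ → eligible.
Fitness Allowance — status full-time ✓; 40 hrs/wk ≥ 35 ✓; grade IC6 ≥ IC2 ✓; no waiver, service 52 days ≥ 6 weeks (≈42 days) ✓; eligible for Parking Benefit ✓ → eligible.
Relocation Assistance — no waiver, service 52 days ≥ 1 month (≈30 days) ✓; 40 hrs/wk ≥ 30 ✓; site Calgary ✗ (not Dayton, Porto, or Newark) → not eligible.
Childcare Subsidy — service 52 days < 12 weeks (≈84 days) ✗ → not eligible.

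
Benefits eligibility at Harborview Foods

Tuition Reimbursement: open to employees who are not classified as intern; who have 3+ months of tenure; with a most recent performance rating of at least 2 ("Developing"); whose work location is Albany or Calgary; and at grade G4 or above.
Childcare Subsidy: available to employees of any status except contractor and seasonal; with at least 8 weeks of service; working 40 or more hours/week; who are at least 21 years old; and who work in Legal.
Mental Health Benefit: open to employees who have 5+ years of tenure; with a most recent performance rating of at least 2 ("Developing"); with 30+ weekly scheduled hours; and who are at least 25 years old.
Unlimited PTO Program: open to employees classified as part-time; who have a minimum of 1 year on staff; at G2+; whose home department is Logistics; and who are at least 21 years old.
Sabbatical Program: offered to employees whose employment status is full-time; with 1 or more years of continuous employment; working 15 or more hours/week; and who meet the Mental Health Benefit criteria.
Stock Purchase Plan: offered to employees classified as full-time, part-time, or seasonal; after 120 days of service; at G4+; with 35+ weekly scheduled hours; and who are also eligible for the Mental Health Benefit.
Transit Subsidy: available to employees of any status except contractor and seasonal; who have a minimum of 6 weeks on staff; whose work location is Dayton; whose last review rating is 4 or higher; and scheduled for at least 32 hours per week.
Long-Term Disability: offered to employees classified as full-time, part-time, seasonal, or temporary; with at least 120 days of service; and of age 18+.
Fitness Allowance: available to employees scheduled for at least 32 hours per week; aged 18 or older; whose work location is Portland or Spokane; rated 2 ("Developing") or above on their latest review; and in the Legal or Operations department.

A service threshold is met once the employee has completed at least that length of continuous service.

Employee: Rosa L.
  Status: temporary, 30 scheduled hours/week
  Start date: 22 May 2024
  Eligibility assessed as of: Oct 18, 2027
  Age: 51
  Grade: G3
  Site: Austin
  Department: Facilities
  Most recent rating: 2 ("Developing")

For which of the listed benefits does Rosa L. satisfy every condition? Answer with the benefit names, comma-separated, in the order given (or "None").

Long-Term Disability

Service from 22 May 2024 to Oct 18, 2027: 1244 days.
Tuition Reimbursement — status temporary ✓ (not excluded); service 1244 days ≥ 3 months (≈90 days) ✓; rating 2 ≥ 2 ✓; site Austin ✗ (not Albany or Calgary) → not eligible.
Childcare Subsidy — status temporary ✓ (not excluded); service 1244 days ≥ 8 weeks (≈56 days) ✓; 30 hrs/wk < 40 ✗ → not eligible.
Mental Health Benefit — service 1244 days < 5 years (≈1825 days) ✗ → not eligible.
Unlimited PTO Program — status temporary ✗ (requires part-time) → not eligible.
Sabbatical Program — status temporary ✗ (requires full-time) → not eligible.
Stock Purchase Plan — status temporary ✗ (requires full-time, part-time, or seasonal) → not eligible.
Transit Subsidy — status temporary ✓ (not excluded); service 1244 days ≥ 6 weeks (≈42 days) ✓; site Austin ✗ (not Dayton) → not eligible.
Long-Term Disability — status temporary ✓; service 1244 days ≥ 120 days ✓; age 51 ≥ 18 ✓ → eligible.
Fitness Allowance — 30 hrs/wk < 32 ✗ → not eligible.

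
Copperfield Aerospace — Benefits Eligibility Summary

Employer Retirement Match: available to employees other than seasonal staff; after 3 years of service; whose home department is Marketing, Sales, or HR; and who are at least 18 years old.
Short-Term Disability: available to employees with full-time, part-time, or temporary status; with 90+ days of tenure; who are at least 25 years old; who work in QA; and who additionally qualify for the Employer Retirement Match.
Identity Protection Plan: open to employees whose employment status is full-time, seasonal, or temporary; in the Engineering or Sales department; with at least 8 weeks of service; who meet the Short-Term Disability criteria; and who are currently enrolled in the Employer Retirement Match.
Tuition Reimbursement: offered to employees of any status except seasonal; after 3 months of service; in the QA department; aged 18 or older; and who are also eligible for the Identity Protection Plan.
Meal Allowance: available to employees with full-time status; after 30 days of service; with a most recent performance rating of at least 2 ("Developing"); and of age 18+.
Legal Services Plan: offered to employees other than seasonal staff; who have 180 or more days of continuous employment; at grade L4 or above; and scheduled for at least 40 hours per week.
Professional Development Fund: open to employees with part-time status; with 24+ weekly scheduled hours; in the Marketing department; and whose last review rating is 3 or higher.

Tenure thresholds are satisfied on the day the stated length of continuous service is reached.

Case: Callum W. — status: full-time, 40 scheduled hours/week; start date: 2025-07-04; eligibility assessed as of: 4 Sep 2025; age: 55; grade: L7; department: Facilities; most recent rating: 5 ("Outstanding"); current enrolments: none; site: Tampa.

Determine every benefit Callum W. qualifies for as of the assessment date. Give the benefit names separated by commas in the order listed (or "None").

Service from 2025-07-04 to 4 Sep 2025: 62 days.
Employer Retirement Match — status full-time ✓ (not excluded); service 62 days < 3 years (≈1095 days) ✗ → not eligible.
Short-Term Disability — status full-time ✓; service 62 days < 90 days ✗ → not eligible.
Identity Protection Plan — status full-time ✓; dept Facilities ✗ → not eligible.
Tuition Reimbursement — status full-time ✓ (not excluded); service 62 days < 3 months (≈90 days) ✗ → not eligible.
Meal Allowance — status full-time ✓; service 62 days ≥ 30 days ✓; rating 5 ≥ 2 ✓; age 55 ≥ 18 ✓ → eligible.
Legal Services Plan — status full-time ✓ (not excluded); service 62 days < 180 days ✗ → not eligible.
Professional Development Fund — status full-time ✗ (requires part-time) → not eligible.

Meal Allowance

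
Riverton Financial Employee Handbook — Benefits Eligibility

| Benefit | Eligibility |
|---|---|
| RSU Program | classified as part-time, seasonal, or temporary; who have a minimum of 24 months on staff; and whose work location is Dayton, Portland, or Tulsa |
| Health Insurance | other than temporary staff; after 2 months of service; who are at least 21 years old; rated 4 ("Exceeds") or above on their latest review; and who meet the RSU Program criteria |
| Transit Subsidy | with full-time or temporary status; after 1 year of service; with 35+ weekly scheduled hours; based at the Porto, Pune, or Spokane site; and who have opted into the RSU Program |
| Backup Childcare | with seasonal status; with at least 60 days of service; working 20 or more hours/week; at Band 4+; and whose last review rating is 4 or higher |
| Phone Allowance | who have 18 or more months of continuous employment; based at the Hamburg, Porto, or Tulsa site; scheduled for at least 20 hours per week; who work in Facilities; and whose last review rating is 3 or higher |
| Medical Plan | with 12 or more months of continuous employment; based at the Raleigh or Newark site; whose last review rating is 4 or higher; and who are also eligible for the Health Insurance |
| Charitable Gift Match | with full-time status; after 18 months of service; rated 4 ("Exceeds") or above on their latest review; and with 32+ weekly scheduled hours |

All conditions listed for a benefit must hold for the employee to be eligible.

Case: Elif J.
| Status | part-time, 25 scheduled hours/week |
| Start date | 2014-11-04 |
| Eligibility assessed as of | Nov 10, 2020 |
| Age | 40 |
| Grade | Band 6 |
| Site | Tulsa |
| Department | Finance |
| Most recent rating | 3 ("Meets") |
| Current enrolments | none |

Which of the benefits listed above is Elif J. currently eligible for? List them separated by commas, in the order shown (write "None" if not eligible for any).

RSU Program

Service from 2014-11-04 to Nov 10, 2020: 2198 days.
RSU Program — status part-time ✓; service 2198 days ≥ 24 months (≈720 days) ✓; site Tulsa ✓ → eligible.
Health Insurance — status part-time ✓ (not excluded); service 2198 days ≥ 2 months (≈60 days) ✓; age 40 ≥ 21 ✓; rating 3 < 4 ✗ → not eligible.
Transit Subsidy — status part-time ✗ (requires full-time or temporary) → not eligible.
Backup Childcare — status part-time ✗ (requires seasonal) → not eligible.
Phone Allowance — service 2198 days ≥ 18 months (≈540 days) ✓; site Tulsa ✓; 25 hrs/wk ≥ 20 ✓; dept Finance ✗ → not eligible.
Medical Plan — service 2198 days ≥ 12 months (≈360 days) ✓; site Tulsa ✗ (not Raleigh or Newark) → not eligible.
Charitable Gift Match — status part-time ✗ (requires full-time) → not eligible.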